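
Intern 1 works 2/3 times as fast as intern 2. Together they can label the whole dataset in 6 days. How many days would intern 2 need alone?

Let intern 2's rate be r; then intern 1's rate is (2/3)r, so together (2/3 + 1)r = (5/3)r = 1/6.
Thus r = 1/10 per day.
Intern 2 alone: 10 days; intern 1 alone: 15 days.

10 days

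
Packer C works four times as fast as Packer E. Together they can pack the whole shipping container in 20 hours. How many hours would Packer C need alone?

Let Packer E's rate be r; then Packer C's rate is 4r, so together (4 + 1)r = 5r = 1/20.
Thus r = 1/100 per hour.
Packer E alone: 100 hours; Packer C alone: 25 hours.

25 hours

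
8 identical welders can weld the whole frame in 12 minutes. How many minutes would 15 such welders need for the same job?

32/5 minutes

Total work is 8·12 = 96 welder-minutes.
With 15 welders: 96/15 = 32/5 minutes.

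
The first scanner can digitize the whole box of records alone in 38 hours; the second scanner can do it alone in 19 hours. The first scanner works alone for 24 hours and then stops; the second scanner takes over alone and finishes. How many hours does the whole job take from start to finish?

31 hours

In 24 hours the first scanner does 24/38 = 12/19 of the job, leaving 7/19.
The second scanner works at 1/19 per hour, so finishing takes 7/19 ÷ 1/19 = 7 hours.
Total time = 24 + 7 = 31 hours.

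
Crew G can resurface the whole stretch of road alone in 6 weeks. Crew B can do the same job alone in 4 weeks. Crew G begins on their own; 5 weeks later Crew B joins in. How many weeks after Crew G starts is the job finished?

In the first 5 weeks Crew G alone does 5/6 of the job, leaving 1/6.
Once everyone is working, combined rate: 1/6 + 1/4 = (2 + 3)/12 = 5/12 per week.
Remaining 1/6 at 5/12 per week takes 2/5 weeks.
Total from the start = 5 + 2/5 = 27/5 weeks.

27/5 weeks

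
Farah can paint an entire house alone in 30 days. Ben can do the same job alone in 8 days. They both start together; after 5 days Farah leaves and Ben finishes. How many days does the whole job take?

20/3 days

In the first 5 days the combined rate is 19/120, so 19/24 of the job is done, leaving 5/24.
After Farah leaves the rate is 1/8 per day; the remaining 5/24 takes 5/3 days.
Total = 5 + 5/3 = 20/3 days.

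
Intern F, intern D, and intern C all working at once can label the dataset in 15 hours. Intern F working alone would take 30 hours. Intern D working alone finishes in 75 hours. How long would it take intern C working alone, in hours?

Combined rate is 1/15 per hour.
Known contribution: 1/30 + 1/75 = (5 + 2)/150 = 7/150 per hour.
So intern C's rate is 1/15 − 7/150 = 1/50, meaning 50 hours alone.

50 hours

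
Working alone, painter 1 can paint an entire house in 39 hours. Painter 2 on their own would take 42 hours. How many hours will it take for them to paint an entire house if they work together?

182/9 hours

With two workers the combined time is the product over the sum: 39·42/(39+42) = 1638/81 = 182/9 hours.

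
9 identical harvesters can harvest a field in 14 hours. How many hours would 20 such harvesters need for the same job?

63/10 hours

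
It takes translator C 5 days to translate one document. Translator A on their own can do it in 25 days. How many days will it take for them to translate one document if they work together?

25/6 days

Combined rate: 1/5 + 1/25 = (5 + 1)/25 = 6/25 per day.
Time = 1 ÷ (6/25) = 25/6 days.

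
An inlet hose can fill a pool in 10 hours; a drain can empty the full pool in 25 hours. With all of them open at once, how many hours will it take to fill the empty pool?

Net rate = 1/10 − 1/25 = (5 − 2)/50 = 3/50 per hour.
Filling time = 1 ÷ (3/50) = 50/3 hours.

50/3 hours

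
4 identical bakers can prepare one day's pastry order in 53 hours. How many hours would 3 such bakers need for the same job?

212/3 hours

Total work is 4·53 = 212 baker-hours.
With 3 bakers: 212/3 hours.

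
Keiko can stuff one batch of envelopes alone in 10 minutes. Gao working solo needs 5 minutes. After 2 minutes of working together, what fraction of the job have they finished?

Combined rate: 1/10 + 1/5 = (1 + 2)/10 = 3/10 per minute.
In 2 minutes they complete 2·3/10 = 3/5 of the job.

3/5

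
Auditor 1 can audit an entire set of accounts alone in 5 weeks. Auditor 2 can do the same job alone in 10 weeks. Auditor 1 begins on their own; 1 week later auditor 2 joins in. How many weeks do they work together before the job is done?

8/3 weeks

In the first 1 week auditor 1 alone does 1/5 of the job, leaving 4/5.
Once everyone is working, combined rate: 1/5 + 1/10 = (2 + 1)/10 = 3/10 per week.
Remaining 4/5 at 3/10 per week takes 8/3 weeks.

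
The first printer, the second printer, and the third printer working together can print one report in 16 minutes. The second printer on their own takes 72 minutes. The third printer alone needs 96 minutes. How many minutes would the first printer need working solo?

288/11 minutes

Combined rate is 1/16 per minute.
Known contribution: 1/72 + 1/96 = (4 + 3)/288 = 7/288 per minute.
So the first printer's rate is 1/16 − 7/288 = 11/288, meaning 288/11 minutes alone.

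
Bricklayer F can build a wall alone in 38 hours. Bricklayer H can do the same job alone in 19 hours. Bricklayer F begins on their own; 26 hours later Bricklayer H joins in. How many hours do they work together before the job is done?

4 hours

In the first 26 hours Bricklayer F alone does 26/38 = 13/19 of the job, leaving 6/19.
Once everyone is working, combined rate: 1/38 + 1/19 = (1 + 2)/38 = 3/38 per hour.
Remaining 6/19 at 3/38 per hour takes 4 hours.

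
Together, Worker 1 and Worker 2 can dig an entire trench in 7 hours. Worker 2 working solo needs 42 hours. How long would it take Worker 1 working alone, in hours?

Combined rate is 1/7 per hour.
Known contribution: 1/42 per hour.
So Worker 1's rate is 1/7 − 1/42 = 5/42, meaning 42/5 hours alone.

42/5 hours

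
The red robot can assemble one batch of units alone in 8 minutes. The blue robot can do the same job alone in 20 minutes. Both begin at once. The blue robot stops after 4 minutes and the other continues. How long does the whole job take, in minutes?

32/5 minutes

In the first 4 minutes the combined rate is 7/40, so 7/10 of the job is done, leaving 3/10.
After the blue robot leaves the rate is 1/8 per minute; the remaining 3/10 takes 12/5 minutes.
Total = 4 + 12/5 = 32/5 minutes.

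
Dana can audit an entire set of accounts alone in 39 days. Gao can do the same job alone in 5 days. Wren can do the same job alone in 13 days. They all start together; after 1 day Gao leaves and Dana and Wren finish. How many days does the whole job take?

In the first 1 day the combined rate is 59/195, so 59/195 of the job is done, leaving 136/195.
After Gao leaves the rate is 4/39 per day; the remaining 136/195 takes 34/5 days.
Total = 1 + 34/5 = 39/5 days.

39/5 days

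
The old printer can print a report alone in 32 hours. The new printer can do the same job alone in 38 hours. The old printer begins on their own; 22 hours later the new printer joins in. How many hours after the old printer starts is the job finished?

In the first 22 hours the old printer alone does 22/32 = 11/16 of the job, leaving 5/16.
Once everyone is working, combined rate: 1/32 + 1/38 = (19 + 16)/608 = 35/608 per hour.
Remaining 5/16 at 35/608 per hour takes 38/7 hours.
Total from the start = 22 + 38/7 = 192/7 hours.

192/7 hours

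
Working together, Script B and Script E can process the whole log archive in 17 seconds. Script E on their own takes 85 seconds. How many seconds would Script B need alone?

85/4 seconds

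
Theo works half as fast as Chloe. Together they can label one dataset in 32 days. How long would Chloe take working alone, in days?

Let Chloe's rate be r; then Theo's rate is (1/2)r, so together (1/2 + 1)r = (3/2)r = 1/32.
Thus r = 1/48 per day.
Chloe alone: 48 days; Theo alone: 96 days.

48 days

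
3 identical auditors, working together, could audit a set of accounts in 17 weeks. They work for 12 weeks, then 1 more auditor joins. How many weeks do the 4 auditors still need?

One auditor does 1/51 of the job per week.
After 12 weeks with 3 auditors, 12/17 is done (5/17 left).
With 4 auditors the rate is 4/51, so the rest takes 5/17 ÷ 4/51 = 15/4 weeks.

15/4 weeks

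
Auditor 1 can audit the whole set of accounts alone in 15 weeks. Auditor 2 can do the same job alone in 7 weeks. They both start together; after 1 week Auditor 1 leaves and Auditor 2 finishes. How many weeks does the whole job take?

98/15 weeks

In the first 1 week the combined rate is 22/105, so 22/105 of the job is done, leaving 83/105.
After Auditor 1 leaves the rate is 1/7 per week; the remaining 83/105 takes 83/15 weeks.
Total = 1 + 83/15 = 98/15 weeks.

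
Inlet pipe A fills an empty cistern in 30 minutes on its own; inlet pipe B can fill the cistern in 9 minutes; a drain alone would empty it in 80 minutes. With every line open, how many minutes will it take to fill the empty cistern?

144/19 minutes

Net rate = 1/30 + 1/9 − 1/80 = (24 + 80 − 9)/720 = 95/720 = 19/144 per minute.
Filling time = 1 ÷ (19/144) = 144/19 minutes.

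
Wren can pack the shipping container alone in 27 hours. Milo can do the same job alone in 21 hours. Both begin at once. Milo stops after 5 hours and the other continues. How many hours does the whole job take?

144/7 hours

In the first 5 hours the combined rate is 16/189, so 80/189 of the job is done, leaving 109/189.
After Milo leaves the rate is 1/27 per hour; the remaining 109/189 takes 109/7 hours.
Total = 5 + 109/7 = 144/7 hours.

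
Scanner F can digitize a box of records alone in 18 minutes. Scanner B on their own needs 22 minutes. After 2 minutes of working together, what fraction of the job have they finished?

Combined rate: 1/18 + 1/22 = (11 + 9)/198 = 20/198 = 10/99 per minute.
In 2 minutes they complete 2·10/99 = 20/99 of the job.

20/99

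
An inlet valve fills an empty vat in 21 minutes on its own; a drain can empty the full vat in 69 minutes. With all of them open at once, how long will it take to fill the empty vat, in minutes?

Net rate = 1/21 − 1/69 = (23 − 7)/483 = 16/483 per minute.
Filling time = 1 ÷ (16/483) = 483/16 minutes.

483/16 minutes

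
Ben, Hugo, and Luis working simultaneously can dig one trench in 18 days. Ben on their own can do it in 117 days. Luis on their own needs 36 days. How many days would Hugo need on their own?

52 days

Combined rate is 1/18 per day.
Known contribution: 1/117 + 1/36 = (4 + 13)/468 = 17/468 per day.
So Hugo's rate is 1/18 − 17/468 = 1/52, meaning 52 days alone.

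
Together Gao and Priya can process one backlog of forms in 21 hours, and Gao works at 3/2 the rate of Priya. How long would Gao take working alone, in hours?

35 hours

Let Priya's rate be r; then Gao's rate is (3/2)r, so together (3/2 + 1)r = (5/2)r = 1/21.
Thus r = 2/105 per hour.
Priya alone: 105/2 hours; Gao alone: 35 hours.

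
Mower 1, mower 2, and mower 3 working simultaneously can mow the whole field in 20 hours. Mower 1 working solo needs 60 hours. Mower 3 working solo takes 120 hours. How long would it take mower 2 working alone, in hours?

40 hours

Combined rate is 1/20 per hour.
Known contribution: 1/60 + 1/120 = (2 + 1)/120 = 3/120 = 1/40 per hour.
So mower 2's rate is 1/20 − 1/40 = 1/40, meaning 40 hours alone.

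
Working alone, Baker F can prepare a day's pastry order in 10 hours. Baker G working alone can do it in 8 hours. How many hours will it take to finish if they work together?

Combined rate: 1/10 + 1/8 = (4 + 5)/40 = 9/40 per hour.
Time = 1 ÷ (9/40) = 40/9 hours.

40/9 hours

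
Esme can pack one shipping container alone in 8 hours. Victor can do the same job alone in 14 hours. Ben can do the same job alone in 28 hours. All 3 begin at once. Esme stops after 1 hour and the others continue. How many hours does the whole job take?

49/6 hours

In the first 1 hour the combined rate is 13/56, so 13/56 of the job is done, leaving 43/56.
After Esme leaves the rate is 3/28 per hour; the remaining 43/56 takes 43/6 hours.
Total = 1 + 43/6 = 49/6 hours.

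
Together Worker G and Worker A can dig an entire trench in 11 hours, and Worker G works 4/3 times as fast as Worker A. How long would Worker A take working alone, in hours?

77/3 hours

Let Worker A's rate be r; then Worker G's rate is (4/3)r, so together (4/3 + 1)r = (7/3)r = 1/11.
Thus r = 3/77 per hour.
Worker A alone: 77/3 hours; Worker G alone: 77/4 hours.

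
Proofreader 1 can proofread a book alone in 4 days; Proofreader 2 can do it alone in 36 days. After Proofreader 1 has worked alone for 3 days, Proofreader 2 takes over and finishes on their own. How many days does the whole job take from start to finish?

In 3 days Proofreader 1 does 3/4 of the job, leaving 1/4.
Proofreader 2 works at 1/36 per day, so finishing takes 1/4 ÷ 1/36 = 9 days.
Total time = 3 + 9 = 12 days.

12 days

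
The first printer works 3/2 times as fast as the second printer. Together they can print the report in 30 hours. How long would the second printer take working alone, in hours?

75 hours

Let the second printer's rate be r; then the first printer's rate is (3/2)r, so together (3/2 + 1)r = (5/2)r = 1/30.
Thus r = 1/75 per hour.
The second printer alone: 75 hours; the first printer alone: 50 hours.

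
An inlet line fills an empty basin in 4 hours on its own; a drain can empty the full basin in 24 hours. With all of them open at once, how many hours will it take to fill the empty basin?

24/5 hours

Net rate = 1/4 − 1/24 = (6 − 1)/24 = 5/24 per hour.
Filling time = 1 ÷ (5/24) = 24/5 hours.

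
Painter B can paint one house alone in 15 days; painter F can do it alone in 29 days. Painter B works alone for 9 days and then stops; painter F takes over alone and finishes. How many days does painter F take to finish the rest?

58/5 days

In 9 days painter B does 9/15 = 3/5 of the job, leaving 2/5.
Painter F works at 1/29 per day, so finishing takes 2/5 ÷ 1/29 = 58/5 days.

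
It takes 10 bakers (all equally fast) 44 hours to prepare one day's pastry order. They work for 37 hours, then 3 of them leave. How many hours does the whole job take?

47 hours

One baker does 1/440 of the job per hour.
After 37 hours with 10 bakers, 37/44 is done (7/44 left).
With 7 bakers the rate is 7/440, so the rest takes 7/44 ÷ 7/440 = 10 hours.
Total = 37 + 10 = 47 hours.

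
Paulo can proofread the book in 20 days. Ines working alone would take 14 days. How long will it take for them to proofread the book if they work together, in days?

140/17 days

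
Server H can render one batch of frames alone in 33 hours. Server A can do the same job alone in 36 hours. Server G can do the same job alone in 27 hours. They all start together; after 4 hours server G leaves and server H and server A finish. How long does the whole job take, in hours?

In the first 4 hours the combined rate is 113/1188, so 113/297 of the job is done, leaving 184/297.
After server G leaves the rate is 23/396 per hour; the remaining 184/297 takes 32/3 hours.
Total = 4 + 32/3 = 44/3 hours.

44/3 hours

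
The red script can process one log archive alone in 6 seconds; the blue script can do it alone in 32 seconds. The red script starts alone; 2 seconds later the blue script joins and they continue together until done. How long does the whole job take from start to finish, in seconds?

In 2 seconds the red script does 2/6 = 1/3 of the job, leaving 2/3.
The red script and the blue script together work at 19/96 per second, so finishing takes 2/3 ÷ 19/96 = 64/19 seconds.
Total time = 2 + 64/19 = 102/19 seconds.

102/19 seconds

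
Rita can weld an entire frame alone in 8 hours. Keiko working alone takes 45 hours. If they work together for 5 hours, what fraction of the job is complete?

53/72

Combined rate: 1/8 + 1/45 = (45 + 8)/360 = 53/360 per hour.
In 5 hours they complete 5·53/360 = 53/72 of the job.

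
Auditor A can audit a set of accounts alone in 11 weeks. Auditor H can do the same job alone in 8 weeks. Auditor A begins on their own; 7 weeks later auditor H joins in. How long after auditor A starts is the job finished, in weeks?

In the first 7 weeks auditor A alone does 7/11 of the job, leaving 4/11.
Once everyone is working, combined rate: 1/11 + 1/8 = (8 + 11)/88 = 19/88 per week.
Remaining 4/11 at 19/88 per week takes 32/19 weeks.
Total from the start = 7 + 32/19 = 165/19 weeks.

165/19 weeks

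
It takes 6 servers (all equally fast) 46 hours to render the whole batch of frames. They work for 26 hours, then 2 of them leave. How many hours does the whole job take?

One server does 1/276 of the job per hour.
After 26 hours with 6 servers, 13/23 is done (10/23 left).
With 4 servers the rate is 4/276 = 1/69, so the rest takes 10/23 ÷ 1/69 = 30 hours.
Total = 26 + 30 = 56 hours.

56 hours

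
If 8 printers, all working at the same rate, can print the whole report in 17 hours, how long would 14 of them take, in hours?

68/7 hours

Total work is 8·17 = 136 printer-hours.
With 14 printers: 136/14 = 68/7 hours.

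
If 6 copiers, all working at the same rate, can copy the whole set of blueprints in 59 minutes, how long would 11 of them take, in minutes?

Total work is 6·59 = 354 copier-minutes.
With 11 copiers: 354/11 minutes.

354/11 minutes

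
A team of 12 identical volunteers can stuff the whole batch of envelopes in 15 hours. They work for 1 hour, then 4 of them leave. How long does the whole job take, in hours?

22 hours

One volunteer does 1/180 of the job per hour.
After 1 hour with 12 volunteers, 1/15 is done (14/15 left).
With 8 volunteers the rate is 8/180 = 2/45, so the rest takes 14/15 ÷ 2/45 = 21 hours.
Total = 1 + 21 = 22 hours.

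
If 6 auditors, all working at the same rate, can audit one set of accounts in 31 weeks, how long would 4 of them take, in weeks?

Total work is 6·31 = 186 auditor-weeks.
With 4 auditors: 186/4 = 93/2 weeks.

93/2 weeks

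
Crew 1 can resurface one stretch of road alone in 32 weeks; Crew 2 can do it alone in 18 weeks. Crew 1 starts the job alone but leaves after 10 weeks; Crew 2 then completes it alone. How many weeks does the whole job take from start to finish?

In 10 weeks Crew 1 does 10/32 = 5/16 of the job, leaving 11/16.
Crew 2 works at 1/18 per week, so finishing takes 11/16 ÷ 1/18 = 99/8 weeks.
Total time = 10 + 99/8 = 179/8 weeks.

179/8 weeks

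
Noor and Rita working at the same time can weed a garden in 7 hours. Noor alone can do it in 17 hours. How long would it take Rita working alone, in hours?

Combined rate is 1/7 per hour.
Known contribution: 1/17 per hour.
So Rita's rate is 1/7 − 1/17 = 10/119, meaning 119/10 hours alone.

119/10 hours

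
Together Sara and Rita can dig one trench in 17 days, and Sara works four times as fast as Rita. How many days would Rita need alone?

Let Rita's rate be r; then Sara's rate is 4r, so together (4 + 1)r = 5r = 1/17.
Thus r = 1/85 per day.
Rita alone: 85 days; Sara alone: 85/4 days.

85 days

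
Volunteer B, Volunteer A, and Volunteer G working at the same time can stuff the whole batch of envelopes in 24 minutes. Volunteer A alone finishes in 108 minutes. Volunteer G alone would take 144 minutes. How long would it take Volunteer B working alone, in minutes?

432/11 minutes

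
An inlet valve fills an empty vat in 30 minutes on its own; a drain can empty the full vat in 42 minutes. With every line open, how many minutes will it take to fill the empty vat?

105 minutes

Net rate = 1/30 − 1/42 = (7 − 5)/210 = 2/210 = 1/105 per minute.
Filling time = 1 ÷ (1/105) = 105 minutes.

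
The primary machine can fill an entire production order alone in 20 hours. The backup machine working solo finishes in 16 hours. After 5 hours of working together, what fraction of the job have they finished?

9/16

Combined rate: 1/20 + 1/16 = (4 + 5)/80 = 9/80 per hour.
In 5 hours they complete 5·9/80 = 9/16 of the job.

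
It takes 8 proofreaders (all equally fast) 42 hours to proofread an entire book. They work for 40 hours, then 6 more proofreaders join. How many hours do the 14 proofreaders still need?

One proofreader does 1/336 of the job per hour.
After 40 hours with 8 proofreaders, 20/21 is done (1/21 left).
With 14 proofreaders the rate is 14/336 = 1/24, so the rest takes 1/21 ÷ 1/24 = 8/7 hours.

8/7 hours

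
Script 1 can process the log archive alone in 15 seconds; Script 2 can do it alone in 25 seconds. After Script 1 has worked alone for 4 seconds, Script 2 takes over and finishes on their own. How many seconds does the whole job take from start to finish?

67/3 seconds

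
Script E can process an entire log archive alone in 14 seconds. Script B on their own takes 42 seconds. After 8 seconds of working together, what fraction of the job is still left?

Combined rate: 1/14 + 1/42 = (3 + 1)/42 = 4/42 = 2/21 per second.
In 8 seconds they complete 8·2/21 = 16/21 of the job.
So 5/21 remains.

5/21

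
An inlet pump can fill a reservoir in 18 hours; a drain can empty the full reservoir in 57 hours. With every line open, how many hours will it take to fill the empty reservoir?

Net rate = 1/18 − 1/57 = (19 − 6)/342 = 13/342 per hour.
Filling time = 1 ÷ (13/342) = 342/13 hours.

342/13 hours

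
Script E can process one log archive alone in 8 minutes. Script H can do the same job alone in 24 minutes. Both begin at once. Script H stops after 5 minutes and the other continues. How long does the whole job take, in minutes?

19/3 minutes

In the first 5 minutes the combined rate is 1/6, so 5/6 of the job is done, leaving 1/6.
After Script H leaves the rate is 1/8 per minute; the remaining 1/6 takes 4/3 minutes.
Total = 5 + 4/3 = 19/3 minutes.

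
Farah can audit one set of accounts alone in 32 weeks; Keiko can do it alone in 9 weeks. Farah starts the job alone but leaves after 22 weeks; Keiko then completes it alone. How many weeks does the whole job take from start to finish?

In 22 weeks Farah does 22/32 = 11/16 of the job, leaving 5/16.
Keiko works at 1/9 per week, so finishing takes 5/16 ÷ 1/9 = 45/16 weeks.
Total time = 22 + 45/16 = 397/16 weeks.

397/16 weeks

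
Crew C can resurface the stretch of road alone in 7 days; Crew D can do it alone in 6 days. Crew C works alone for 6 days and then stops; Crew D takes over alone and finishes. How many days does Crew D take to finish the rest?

6/7 days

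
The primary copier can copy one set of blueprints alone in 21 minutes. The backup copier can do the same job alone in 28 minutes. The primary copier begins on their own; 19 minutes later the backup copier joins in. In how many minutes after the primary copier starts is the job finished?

141/7 minutes

In the first 19 minutes the primary copier alone does 19/21 of the job, leaving 2/21.
Once everyone is working, combined rate: 1/21 + 1/28 = (4 + 3)/84 = 7/84 = 1/12 per minute.
Remaining 2/21 at 1/12 per minute takes 8/7 minutes.
Total from the start = 19 + 8/7 = 141/7 minutes.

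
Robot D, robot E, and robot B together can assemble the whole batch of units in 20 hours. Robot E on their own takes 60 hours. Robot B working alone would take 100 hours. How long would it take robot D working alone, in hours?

Combined rate is 1/20 per hour.
Known contribution: 1/60 + 1/100 = (5 + 3)/300 = 8/300 = 2/75 per hour.
So robot D's rate is 1/20 − 2/75 = 7/300, meaning 300/7 hours alone.

300/7 hours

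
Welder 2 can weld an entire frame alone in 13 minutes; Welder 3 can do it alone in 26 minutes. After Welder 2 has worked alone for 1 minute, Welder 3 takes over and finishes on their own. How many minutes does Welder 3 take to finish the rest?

In 1 minute Welder 2 does 1/13 of the job, leaving 12/13.
Welder 3 works at 1/26 per minute, so finishing takes 12/13 ÷ 1/26 = 24 minutes.

24 minutes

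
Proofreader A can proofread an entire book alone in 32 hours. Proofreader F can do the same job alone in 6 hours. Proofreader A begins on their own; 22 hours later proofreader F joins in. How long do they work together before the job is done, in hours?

30/19 hours

In the first 22 hours proofreader A alone does 22/32 = 11/16 of the job, leaving 5/16.
Once everyone is working, combined rate: 1/32 + 1/6 = (3 + 16)/96 = 19/96 per hour.
Remaining 5/16 at 19/96 per hour takes 30/19 hours.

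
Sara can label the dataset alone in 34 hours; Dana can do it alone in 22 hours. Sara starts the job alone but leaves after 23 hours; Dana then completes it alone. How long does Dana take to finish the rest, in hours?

In 23 hours Sara does 23/34 of the job, leaving 11/34.
Dana works at 1/22 per hour, so finishing takes 11/34 ÷ 1/22 = 121/17 hours.

121/17 hours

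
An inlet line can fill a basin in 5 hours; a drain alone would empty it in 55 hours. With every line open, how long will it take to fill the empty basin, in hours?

11/2 hours

Net rate = 1/5 − 1/55 = (11 − 1)/55 = 10/55 = 2/11 per hour.
Filling time = 1 ÷ (2/11) = 11/2 hours.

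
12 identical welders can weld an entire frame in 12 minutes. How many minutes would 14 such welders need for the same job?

Total work is 12·12 = 144 welder-minutes.
With 14 welders: 144/14 = 72/7 minutes.

72/7 minutes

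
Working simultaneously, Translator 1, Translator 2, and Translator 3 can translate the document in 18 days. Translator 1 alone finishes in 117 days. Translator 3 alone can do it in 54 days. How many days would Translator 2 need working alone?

351/10 days

Combined rate is 1/18 per day.
Known contribution: 1/117 + 1/54 = (6 + 13)/702 = 19/702 per day.
So Translator 2's rate is 1/18 − 19/702 = 10/351, meaning 351/10 days alone.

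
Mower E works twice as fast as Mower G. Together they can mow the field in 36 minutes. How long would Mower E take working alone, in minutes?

54 minutes

Let Mower G's rate be r; then Mower E's rate is 2r, so together (2 + 1)r = 3r = 1/36.
Thus r = 1/108 per minute.
Mower G alone: 108 minutes; Mower E alone: 54 minutes.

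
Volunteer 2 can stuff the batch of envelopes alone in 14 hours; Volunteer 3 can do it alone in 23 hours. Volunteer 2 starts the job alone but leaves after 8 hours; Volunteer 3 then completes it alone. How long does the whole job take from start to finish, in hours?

125/7 hours

In 8 hours Volunteer 2 does 8/14 = 4/7 of the job, leaving 3/7.
Volunteer 3 works at 1/23 per hour, so finishing takes 3/7 ÷ 1/23 = 69/7 hours.
Total time = 8 + 69/7 = 125/7 hours.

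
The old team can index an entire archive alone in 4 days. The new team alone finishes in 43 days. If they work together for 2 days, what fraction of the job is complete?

47/86

Combined rate: 1/4 + 1/43 = (43 + 4)/172 = 47/172 per day.
In 2 days they complete 2·47/172 = 47/86 of the job.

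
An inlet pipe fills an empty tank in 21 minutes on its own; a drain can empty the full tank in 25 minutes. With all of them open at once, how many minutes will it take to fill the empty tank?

525/4 minutes

Net rate = 1/21 − 1/25 = (25 − 21)/525 = 4/525 per minute.
Filling time = 1 ÷ (4/525) = 525/4 minutes.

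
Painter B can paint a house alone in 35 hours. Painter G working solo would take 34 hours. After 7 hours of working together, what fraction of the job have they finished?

69/170

Combined rate: 1/35 + 1/34 = (34 + 35)/1190 = 69/1190 per hour.
In 7 hours they complete 7·69/1190 = 69/170 of the job.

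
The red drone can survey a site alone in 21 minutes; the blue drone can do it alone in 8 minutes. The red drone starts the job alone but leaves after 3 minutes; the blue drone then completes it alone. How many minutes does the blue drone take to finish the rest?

48/7 minutes

In 3 minutes the red drone does 3/21 = 1/7 of the job, leaving 6/7.
The blue drone works at 1/8 per minute, so finishing takes 6/7 ÷ 1/8 = 48/7 minutes.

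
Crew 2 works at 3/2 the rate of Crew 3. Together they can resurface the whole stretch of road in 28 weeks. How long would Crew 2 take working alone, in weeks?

140/3 weeks

Let Crew 3's rate be r; then Crew 2's rate is (3/2)r, so together (3/2 + 1)r = (5/2)r = 1/28.
Thus r = 1/70 per week.
Crew 3 alone: 70 weeks; Crew 2 alone: 140/3 weeks.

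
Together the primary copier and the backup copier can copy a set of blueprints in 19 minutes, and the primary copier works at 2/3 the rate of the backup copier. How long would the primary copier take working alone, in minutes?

Let the backup copier's rate be r; then the primary copier's rate is (2/3)r, so together (2/3 + 1)r = (5/3)r = 1/19.
Thus r = 3/95 per minute.
The backup copier alone: 95/3 minutes; the primary copier alone: 95/2 minutes.

95/2 minutes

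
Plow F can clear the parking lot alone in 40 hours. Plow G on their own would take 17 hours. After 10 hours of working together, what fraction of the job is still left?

11/68

Combined rate: 1/40 + 1/17 = (17 + 40)/680 = 57/680 per hour.
In 10 hours they complete 10·57/680 = 57/68 of the job.
So 11/68 remains.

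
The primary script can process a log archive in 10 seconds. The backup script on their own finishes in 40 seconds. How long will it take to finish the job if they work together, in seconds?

8 seconds

With two workers the combined time is the product over the sum: 10·40/(10+40) = 400/50 = 8 seconds.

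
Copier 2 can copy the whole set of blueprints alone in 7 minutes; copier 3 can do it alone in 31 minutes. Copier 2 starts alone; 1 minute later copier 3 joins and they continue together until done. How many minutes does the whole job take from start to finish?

In 1 minute copier 2 does 1/7 of the job, leaving 6/7.
Copier 2 and copier 3 together work at 38/217 per minute, so finishing takes 6/7 ÷ 38/217 = 93/19 minutes.
Total time = 1 + 93/19 = 112/19 minutes.

112/19 minutes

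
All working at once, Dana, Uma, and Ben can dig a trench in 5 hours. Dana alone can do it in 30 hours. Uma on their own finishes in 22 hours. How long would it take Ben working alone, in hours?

Combined rate is 1/5 per hour.
Known contribution: 1/30 + 1/22 = (11 + 15)/330 = 26/330 = 13/165 per hour.
So Ben's rate is 1/5 − 13/165 = 4/33, meaning 33/4 hours alone.

33/4 hours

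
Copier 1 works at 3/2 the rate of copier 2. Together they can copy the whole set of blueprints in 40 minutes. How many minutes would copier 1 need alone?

200/3 minutes

Let copier 2's rate be r; then copier 1's rate is (3/2)r, so together (3/2 + 1)r = (5/2)r = 1/40.
Thus r = 1/100 per minute.
Copier 2 alone: 100 minutes; copier 1 alone: 200/3 minutes.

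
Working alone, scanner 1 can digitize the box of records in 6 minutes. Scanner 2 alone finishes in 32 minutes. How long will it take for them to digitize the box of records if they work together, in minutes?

Combined rate: 1/6 + 1/32 = (16 + 3)/96 = 19/96 per minute.
Time = 1 ÷ (19/96) = 96/19 minutes.

96/19 minutes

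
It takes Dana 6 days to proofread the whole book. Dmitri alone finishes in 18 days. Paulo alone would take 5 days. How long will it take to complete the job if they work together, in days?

45/19 days

Combined rate: 1/6 + 1/18 + 1/5 = (15 + 5 + 18)/90 = 38/90 = 19/45 per day.
Time = 1 ÷ (19/45) = 45/19 days.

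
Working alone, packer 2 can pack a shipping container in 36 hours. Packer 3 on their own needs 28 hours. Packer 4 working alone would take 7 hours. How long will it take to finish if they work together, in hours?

63/13 hours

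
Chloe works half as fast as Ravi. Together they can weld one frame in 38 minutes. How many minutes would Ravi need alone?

Let Ravi's rate be r; then Chloe's rate is (1/2)r, so together (1/2 + 1)r = (3/2)r = 1/38.
Thus r = 1/57 per minute.
Ravi alone: 57 minutes; Chloe alone: 114 minutes.

57 minutes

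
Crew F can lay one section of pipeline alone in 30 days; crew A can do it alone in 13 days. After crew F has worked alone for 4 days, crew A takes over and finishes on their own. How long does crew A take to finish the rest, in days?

In 4 days crew F does 4/30 = 2/15 of the job, leaving 13/15.
Crew A works at 1/13 per day, so finishing takes 13/15 ÷ 1/13 = 169/15 days.

169/15 days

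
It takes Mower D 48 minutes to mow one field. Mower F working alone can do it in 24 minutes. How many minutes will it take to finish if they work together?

16 minutes

Combined rate: 1/48 + 1/24 = (1 + 2)/48 = 3/48 = 1/16 per minute.
Time = 1 ÷ (1/16) = 16 minutes.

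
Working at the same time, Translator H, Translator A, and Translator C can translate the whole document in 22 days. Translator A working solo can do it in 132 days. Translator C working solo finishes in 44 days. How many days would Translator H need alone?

66 days

Combined rate is 1/22 per day.
Known contribution: 1/132 + 1/44 = (1 + 3)/132 = 4/132 = 1/33 per day.
So Translator H's rate is 1/22 − 1/33 = 1/66, meaning 66 days alone.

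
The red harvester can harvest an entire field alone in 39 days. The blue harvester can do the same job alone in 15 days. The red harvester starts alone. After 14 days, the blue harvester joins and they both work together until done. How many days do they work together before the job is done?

125/18 days

In the first 14 days the red harvester alone does 14/39 of the job, leaving 25/39.
Once everyone is working, combined rate: 1/39 + 1/15 = (5 + 13)/195 = 18/195 = 6/65 per day.
Remaining 25/39 at 6/65 per day takes 125/18 days.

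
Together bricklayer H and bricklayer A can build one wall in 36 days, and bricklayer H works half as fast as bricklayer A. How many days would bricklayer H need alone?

108 days

Let bricklayer A's rate be r; then bricklayer H's rate is (1/2)r, so together (1/2 + 1)r = (3/2)r = 1/36.
Thus r = 1/54 per day.
Bricklayer A alone: 54 days; bricklayer H alone: 108 days.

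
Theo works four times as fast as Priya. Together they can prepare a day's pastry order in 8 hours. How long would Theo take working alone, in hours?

10 hours

Let Priya's rate be r; then Theo's rate is 4r, so together (4 + 1)r = 5r = 1/8.
Thus r = 1/40 per hour.
Priya alone: 40 hours; Theo alone: 10 hours.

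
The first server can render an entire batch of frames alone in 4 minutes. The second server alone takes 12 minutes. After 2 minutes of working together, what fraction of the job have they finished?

Combined rate: 1/4 + 1/12 = (3 + 1)/12 = 4/12 = 1/3 per minute.
In 2 minutes they complete 2·1/3 = 2/3 of the job.

2/3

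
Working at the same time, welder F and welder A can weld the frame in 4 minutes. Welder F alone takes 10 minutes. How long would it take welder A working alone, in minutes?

Combined rate is 1/4 per minute.
Known contribution: 1/10 per minute.
So welder A's rate is 1/4 − 1/10 = 3/20, meaning 20/3 minutes alone.

20/3 minutes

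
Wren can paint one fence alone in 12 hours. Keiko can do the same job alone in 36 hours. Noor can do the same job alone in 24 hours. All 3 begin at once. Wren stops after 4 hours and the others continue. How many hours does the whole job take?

48/5 hours

In the first 4 hours the combined rate is 11/72, so 11/18 of the job is done, leaving 7/18.
After Wren leaves the rate is 5/72 per hour; the remaining 7/18 takes 28/5 hours.
Total = 4 + 28/5 = 48/5 hours.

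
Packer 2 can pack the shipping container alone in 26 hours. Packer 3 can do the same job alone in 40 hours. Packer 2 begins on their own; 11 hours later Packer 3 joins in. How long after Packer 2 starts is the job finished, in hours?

In the first 11 hours Packer 2 alone does 11/26 of the job, leaving 15/26.
Once everyone is working, combined rate: 1/26 + 1/40 = (20 + 13)/520 = 33/520 per hour.
Remaining 15/26 at 33/520 per hour takes 100/11 hours.
Total from the start = 11 + 100/11 = 221/11 hours.

221/11 hours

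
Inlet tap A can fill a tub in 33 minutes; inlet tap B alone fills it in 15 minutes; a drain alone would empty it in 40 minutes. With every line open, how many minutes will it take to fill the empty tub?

Net rate = 1/33 + 1/15 − 1/40 = (40 + 88 − 33)/1320 = 95/1320 = 19/264 per minute.
Filling time = 1 ÷ (19/264) = 264/19 minutes.

264/19 minutes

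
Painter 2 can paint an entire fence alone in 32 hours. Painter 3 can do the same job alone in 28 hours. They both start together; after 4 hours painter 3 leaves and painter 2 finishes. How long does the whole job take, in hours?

192/7 hours

In the first 4 hours the combined rate is 15/224, so 15/56 of the job is done, leaving 41/56.
After painter 3 leaves the rate is 1/32 per hour; the remaining 41/56 takes 164/7 hours.
Total = 4 + 164/7 = 192/7 hours.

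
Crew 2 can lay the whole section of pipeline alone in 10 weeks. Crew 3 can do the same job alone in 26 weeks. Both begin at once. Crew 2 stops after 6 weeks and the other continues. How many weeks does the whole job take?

52/5 weeks

In the first 6 weeks the combined rate is 9/65, so 54/65 of the job is done, leaving 11/65.
After Crew 2 leaves the rate is 1/26 per week; the remaining 11/65 takes 22/5 weeks.
Total = 6 + 22/5 = 52/5 weeks.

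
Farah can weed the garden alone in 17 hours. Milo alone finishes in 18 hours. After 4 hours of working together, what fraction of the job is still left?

Combined rate: 1/17 + 1/18 = (18 + 17)/306 = 35/306 per hour.
In 4 hours they complete 4·35/306 = 70/153 of the job.
So 83/153 remains.

83/153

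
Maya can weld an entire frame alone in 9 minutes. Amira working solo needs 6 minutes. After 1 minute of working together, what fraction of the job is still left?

13/18

Combined rate: 1/9 + 1/6 = (2 + 3)/18 = 5/18 per minute.
In 1 minute they complete 1·5/18 = 5/18 of the job.
So 13/18 remains.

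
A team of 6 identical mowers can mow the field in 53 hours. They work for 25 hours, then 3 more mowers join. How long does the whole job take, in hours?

One mower does 1/318 of the job per hour.
After 25 hours with 6 mowers, 25/53 is done (28/53 left).
With 9 mowers the rate is 9/318 = 3/106, so the rest takes 28/53 ÷ 3/106 = 56/3 hours.
Total = 25 + 56/3 = 131/3 hours.

131/3 hours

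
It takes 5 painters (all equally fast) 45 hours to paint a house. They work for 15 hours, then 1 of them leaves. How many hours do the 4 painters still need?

One painter does 1/225 of the job per hour.
After 15 hours with 5 painters, 1/3 is done (2/3 left).
With 4 painters the rate is 4/225, so the rest takes 2/3 ÷ 4/225 = 75/2 hours.

75/2 hours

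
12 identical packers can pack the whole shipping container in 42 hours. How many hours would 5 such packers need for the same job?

504/5 hours

Total work is 12·42 = 504 packer-hours.
With 5 packers: 504/5 hours.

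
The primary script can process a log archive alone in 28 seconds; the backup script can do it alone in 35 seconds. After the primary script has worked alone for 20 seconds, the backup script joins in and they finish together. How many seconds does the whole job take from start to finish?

220/9 seconds

In 20 seconds the primary script does 20/28 = 5/7 of the job, leaving 2/7.
The primary script and the backup script together work at 9/140 per second, so finishing takes 2/7 ÷ 9/140 = 40/9 seconds.
Total time = 20 + 40/9 = 220/9 seconds.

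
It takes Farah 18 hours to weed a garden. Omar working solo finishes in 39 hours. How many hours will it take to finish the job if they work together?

234/19 hours

With two workers the combined time is the product over the sum: 18·39/(18+39) = 702/57 = 234/19 hours.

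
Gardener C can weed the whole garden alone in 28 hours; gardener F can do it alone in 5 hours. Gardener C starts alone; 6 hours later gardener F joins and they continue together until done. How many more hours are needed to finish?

In 6 hours gardener C does 6/28 = 3/14 of the job, leaving 11/14.
Gardener C and gardener F together work at 33/140 per hour, so finishing takes 11/14 ÷ 33/140 = 10/3 hours.

10/3 hours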